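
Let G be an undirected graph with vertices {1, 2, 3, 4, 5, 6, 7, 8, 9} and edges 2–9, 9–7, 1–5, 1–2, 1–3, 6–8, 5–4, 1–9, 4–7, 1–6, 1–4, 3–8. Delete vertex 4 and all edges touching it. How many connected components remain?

1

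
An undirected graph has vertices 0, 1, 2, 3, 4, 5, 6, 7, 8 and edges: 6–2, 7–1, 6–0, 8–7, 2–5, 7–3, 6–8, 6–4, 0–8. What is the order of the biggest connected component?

Starting from 0 we can reach 0, 1, 2, 3, 4, 5, 6, 7, 8. That is one component of size 9.
The largest has 9 vertices.

9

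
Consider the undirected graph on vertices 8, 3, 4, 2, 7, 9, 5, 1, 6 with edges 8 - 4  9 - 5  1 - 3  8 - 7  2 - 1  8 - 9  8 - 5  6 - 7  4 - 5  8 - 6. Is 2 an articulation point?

Deleting 2 leaves 2 components (was 2), so 2 is not a cut vertex.

No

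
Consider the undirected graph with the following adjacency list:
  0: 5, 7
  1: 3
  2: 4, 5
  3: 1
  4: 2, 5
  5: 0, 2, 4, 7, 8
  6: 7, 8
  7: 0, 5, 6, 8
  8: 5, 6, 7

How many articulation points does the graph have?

Removing 5 increases the component count from 2 to 3, so 5 is a cut vertex.
By contrast removing 2 leaves 2 components; it is not a cut vertex. No other vertex is a cut vertex either.

1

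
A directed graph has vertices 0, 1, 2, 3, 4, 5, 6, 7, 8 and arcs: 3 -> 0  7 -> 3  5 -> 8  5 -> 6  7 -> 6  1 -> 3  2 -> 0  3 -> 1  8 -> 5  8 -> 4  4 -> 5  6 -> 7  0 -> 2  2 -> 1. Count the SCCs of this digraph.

{0, 1, 2, 3} are all mutually reachable — one SCC of size 4.
{4, 5, 8} are all mutually reachable — one SCC of size 3.
{6, 7} are all mutually reachable — one SCC of size 2.
That gives 3 strongly connected components.

3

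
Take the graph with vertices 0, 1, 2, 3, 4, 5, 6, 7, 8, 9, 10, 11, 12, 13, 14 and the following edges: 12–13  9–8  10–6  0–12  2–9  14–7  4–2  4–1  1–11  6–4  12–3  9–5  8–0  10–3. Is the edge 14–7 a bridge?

Removing 14–7 leaves no path between 14 and 7: the component count goes from 2 to 3. So it is a bridge.

Yes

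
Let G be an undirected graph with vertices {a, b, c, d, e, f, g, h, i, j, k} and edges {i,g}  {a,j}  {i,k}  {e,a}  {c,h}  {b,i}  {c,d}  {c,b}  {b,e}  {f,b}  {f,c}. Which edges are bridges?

a-e, a-j, b-e, b-i, c-d, c-h, g-i, i-k

The edges on the cycle f-c-b-f are not bridges since each lies on that cycle.
But removing i—g disconnects i from g; removing c—h disconnects c from h; removing b—i disconnects b from i; removing a—j disconnects a from j — these are bridges.
In total 8 edges are bridges.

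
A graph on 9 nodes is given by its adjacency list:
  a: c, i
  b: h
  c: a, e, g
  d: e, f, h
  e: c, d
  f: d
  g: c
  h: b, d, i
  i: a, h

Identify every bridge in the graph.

The edges on the cycle h-d-e-c-a-i-h are not bridges since each lies on that cycle.
But removing f-d disconnects f from d; removing h-b disconnects h from b; removing c-g disconnects c from g — these are bridges.

b-h, c-g, d-f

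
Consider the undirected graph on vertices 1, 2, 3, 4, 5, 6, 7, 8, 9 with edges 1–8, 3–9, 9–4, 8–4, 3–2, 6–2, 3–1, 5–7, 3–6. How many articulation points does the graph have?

1

Removing 3 increases the component count from 2 to 3, so 3 is a cut vertex.
By contrast removing 5 leaves 2 components; it is not a cut vertex. No other vertex is a cut vertex either.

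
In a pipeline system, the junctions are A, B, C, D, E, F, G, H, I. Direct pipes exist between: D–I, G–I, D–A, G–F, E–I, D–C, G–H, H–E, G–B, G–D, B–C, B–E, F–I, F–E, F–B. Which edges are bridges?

A-D

The edges on the cycle G-D-C-B-F-G are not bridges since each lies on that cycle.
But removing A–D disconnects A from D — this is a bridge.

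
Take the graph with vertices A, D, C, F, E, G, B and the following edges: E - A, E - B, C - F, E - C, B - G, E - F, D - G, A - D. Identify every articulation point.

E

Removing E increases the component count from 1 to 2, so E is a cut vertex.
By contrast removing D leaves 1 component; it is not a cut vertex. No other vertex is a cut vertex either.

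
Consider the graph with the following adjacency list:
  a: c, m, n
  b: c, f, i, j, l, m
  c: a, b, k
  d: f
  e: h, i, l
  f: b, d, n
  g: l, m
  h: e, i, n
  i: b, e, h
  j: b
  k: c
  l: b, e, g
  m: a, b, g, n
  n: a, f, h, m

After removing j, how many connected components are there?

With j gone, the remaining components are: {a, b, c, d, e, f, g, h, i, k, l, m, n}.
That is 1 component.

1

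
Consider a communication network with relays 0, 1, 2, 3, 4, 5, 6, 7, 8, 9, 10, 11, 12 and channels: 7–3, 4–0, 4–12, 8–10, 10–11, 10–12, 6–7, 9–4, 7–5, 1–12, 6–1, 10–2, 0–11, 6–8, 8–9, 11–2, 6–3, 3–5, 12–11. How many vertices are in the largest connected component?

13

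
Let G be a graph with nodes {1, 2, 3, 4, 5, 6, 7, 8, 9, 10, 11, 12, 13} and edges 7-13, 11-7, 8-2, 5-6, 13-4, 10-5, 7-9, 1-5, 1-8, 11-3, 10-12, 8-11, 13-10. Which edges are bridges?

The edges on the cycle 1-8-11-7-13-10-5-1 are not bridges since each lies on that cycle.
But removing 8-2 disconnects 8 from 2; removing 12-10 disconnects 12 from 10; removing 9-7 disconnects 9 from 7; removing 6-5 disconnects 6 from 5 — these are bridges.
In total 6 edges are bridges.

10-12, 11-3, 13-4, 2-8, 5-6, 7-9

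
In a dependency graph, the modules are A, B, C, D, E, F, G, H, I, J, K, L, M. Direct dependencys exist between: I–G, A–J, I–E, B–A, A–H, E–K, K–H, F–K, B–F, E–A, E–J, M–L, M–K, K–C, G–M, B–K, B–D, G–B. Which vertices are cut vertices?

B, K, M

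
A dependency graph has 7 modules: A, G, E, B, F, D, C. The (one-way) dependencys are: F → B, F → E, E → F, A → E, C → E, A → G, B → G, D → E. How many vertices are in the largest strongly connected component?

2

{E, F} are all mutually reachable — one SCC of size 2.
{G} is an SCC by itself.
{C} is an SCC by itself.
{B} is an SCC by itself.
{A} is an SCC by itself.
(and 1 more singleton SCC)
The largest has 2 vertices.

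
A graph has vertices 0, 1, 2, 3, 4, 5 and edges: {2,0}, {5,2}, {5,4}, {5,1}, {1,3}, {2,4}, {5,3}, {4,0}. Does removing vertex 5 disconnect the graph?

Deleting 5 raises the number of components from 1 to 2, so 5 is a cut vertex.

Yes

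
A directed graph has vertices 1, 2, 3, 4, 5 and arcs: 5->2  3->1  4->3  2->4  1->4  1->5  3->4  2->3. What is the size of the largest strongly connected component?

{1, 2, 3, 4, 5} are all mutually reachable — one SCC of size 5.
The largest has 5 vertices.

5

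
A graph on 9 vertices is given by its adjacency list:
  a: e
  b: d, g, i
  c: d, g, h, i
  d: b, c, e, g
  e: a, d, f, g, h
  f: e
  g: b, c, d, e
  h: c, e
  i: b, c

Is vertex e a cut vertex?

Deleting e raises the number of components from 1 to 3, so e is a cut vertex.

Yes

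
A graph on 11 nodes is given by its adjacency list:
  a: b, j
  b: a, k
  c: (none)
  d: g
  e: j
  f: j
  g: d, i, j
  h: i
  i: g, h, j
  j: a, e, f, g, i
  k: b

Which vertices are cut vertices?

Removing a increases the component count from 2 to 3, so a is a cut vertex.
Removing b increases the component count from 2 to 3, so b is a cut vertex.
Removing g increases the component count from 2 to 3, so g is a cut vertex.
Likewise i, j are cut vertices.
By contrast removing f leaves 2 components; it is not a cut vertex. No other vertex is a cut vertex either.

a, b, g, i, j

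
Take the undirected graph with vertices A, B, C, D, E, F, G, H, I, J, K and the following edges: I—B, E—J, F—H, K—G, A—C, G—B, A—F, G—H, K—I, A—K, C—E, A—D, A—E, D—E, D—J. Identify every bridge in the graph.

none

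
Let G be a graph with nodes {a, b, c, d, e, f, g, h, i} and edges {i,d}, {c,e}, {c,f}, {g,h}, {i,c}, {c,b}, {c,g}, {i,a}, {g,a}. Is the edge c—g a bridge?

No

After removing c—g, the path c-i-a-g still connects them, so the edge is not a bridge.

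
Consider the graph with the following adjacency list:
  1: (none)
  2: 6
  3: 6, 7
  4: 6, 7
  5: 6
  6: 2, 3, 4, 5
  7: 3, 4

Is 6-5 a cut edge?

Yes

Removing 6-5 leaves no path between 6 and 5: the component count goes from 2 to 3. So it is a bridge.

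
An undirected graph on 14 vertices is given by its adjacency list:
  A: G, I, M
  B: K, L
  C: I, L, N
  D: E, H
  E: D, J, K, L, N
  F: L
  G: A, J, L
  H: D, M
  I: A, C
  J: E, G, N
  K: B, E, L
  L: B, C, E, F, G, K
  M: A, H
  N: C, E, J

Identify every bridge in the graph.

The edges on the cycle L-K-B-L are not bridges since each lies on that cycle.
But removing F-L disconnects F from L — this is a bridge.

F-L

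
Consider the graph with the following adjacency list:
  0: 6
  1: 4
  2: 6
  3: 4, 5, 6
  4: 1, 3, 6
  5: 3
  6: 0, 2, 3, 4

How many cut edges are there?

The edges on the cycle 6-3-4-6 are not bridges since each lies on that cycle.
But removing 3-5 disconnects 3 from 5; removing 6-2 disconnects 6 from 2; removing 4-1 disconnects 4 from 1; removing 6-0 disconnects 6 from 0 — these are bridges.
That makes 4 bridges.

4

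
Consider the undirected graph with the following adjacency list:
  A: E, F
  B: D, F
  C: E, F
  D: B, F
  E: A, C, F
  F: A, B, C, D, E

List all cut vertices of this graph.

F

Removing F increases the component count from 1 to 2, so F is a cut vertex.
By contrast removing D leaves 1 component; it is not a cut vertex. No other vertex is a cut vertex either.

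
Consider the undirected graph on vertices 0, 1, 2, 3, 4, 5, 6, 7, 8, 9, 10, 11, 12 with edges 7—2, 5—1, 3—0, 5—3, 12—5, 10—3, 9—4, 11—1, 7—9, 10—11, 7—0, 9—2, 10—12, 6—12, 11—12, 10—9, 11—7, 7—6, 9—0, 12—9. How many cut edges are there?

The edges on the cycle 7-6-12-5-3-0-7 are not bridges since each lies on that cycle.
But removing 4—9 disconnects 4 from 9 — this is a bridge.

1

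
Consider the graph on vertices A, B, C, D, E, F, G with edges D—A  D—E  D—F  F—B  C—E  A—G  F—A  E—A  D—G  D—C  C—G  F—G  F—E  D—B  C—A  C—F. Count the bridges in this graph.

0

The edges on the cycle D-C-E-F-D are not bridges since each lies on that cycle.
Every edge lies on some cycle, so there are no bridges.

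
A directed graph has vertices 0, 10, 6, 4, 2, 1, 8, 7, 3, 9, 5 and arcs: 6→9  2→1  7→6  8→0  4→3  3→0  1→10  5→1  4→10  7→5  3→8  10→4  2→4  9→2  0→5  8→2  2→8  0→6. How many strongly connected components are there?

2

{0, 1, 2, 3, 4, 5, 6, 8, 9, 10} are all mutually reachable — one SCC of size 10.
{7} is an SCC by itself.
That gives 2 strongly connected components.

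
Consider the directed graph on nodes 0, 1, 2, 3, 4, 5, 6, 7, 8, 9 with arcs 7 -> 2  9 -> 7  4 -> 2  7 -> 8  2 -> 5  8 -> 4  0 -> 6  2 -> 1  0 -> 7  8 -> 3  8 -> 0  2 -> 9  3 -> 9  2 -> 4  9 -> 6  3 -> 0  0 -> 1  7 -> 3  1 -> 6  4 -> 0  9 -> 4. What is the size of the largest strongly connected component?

{0, 2, 3, 4, 7, 8, 9} are all mutually reachable — one SCC of size 7.
{1} is an SCC by itself.
{5} is an SCC by itself.
{6} is an SCC by itself.
The largest has 7 vertices.

7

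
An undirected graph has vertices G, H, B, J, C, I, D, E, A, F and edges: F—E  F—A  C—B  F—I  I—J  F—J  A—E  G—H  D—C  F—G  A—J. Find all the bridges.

B-C, C-D, F-G, G-H

The edges on the cycle F-I-J-A-F are not bridges since each lies on that cycle.
But removing C—B disconnects C from B; removing F—G disconnects F from G; removing C—D disconnects C from D; removing G—H disconnects G from H — these are bridges.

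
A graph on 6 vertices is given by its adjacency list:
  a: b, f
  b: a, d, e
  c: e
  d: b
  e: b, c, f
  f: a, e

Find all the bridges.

b-d, c-e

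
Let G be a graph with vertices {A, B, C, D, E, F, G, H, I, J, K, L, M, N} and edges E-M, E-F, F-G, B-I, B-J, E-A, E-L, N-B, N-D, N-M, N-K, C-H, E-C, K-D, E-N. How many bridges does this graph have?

9

The edges on the cycle N-K-D-N are not bridges since each lies on that cycle.
But removing F-E disconnects F from E; removing C-H disconnects C from H; removing J-B disconnects J from B; removing L-E disconnects L from E — these are bridges.
In total 9 edges are bridges.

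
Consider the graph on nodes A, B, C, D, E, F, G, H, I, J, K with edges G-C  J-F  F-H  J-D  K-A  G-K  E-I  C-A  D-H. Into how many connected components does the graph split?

B is isolated — a component by itself.
Starting from E we can reach E, I. That is one component of size 2.
Starting from A we can reach A, C, G, K. That is one component of size 4.
Starting from D we can reach D, F, H, J. That is one component of size 4.
Total: 4 components.

4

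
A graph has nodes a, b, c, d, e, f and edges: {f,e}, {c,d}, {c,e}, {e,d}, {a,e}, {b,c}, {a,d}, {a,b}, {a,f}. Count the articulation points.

0

Removing e, for instance, still leaves 1 component. No single vertex removal increases the component count — the graph has no articulation points.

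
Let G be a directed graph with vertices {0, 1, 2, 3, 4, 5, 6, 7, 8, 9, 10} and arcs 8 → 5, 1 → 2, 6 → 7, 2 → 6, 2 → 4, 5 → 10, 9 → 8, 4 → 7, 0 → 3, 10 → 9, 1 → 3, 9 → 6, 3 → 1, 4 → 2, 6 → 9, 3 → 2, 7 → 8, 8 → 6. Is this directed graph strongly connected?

No

There is no directed path from 3 to 0, so the graph is not strongly connected.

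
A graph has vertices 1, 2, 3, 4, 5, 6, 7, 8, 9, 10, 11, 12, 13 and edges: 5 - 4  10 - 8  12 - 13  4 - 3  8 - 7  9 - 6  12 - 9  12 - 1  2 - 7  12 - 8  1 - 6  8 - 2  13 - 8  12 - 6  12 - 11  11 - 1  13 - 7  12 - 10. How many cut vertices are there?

2

Removing 4 increases the component count from 2 to 3, so 4 is a cut vertex.
Removing 12 increases the component count from 2 to 3, so 12 is a cut vertex.
By contrast removing 6 leaves 2 components; it is not a cut vertex. No other vertex is a cut vertex either.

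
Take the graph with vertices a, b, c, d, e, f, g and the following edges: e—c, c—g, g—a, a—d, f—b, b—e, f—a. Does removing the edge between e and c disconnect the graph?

After removing e—c, the path e-b-f-a-g-c still connects them, so the edge is not a bridge.

No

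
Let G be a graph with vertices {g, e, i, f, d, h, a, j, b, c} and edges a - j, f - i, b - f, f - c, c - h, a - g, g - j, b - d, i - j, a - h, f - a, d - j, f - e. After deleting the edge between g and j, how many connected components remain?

1

g and j are still connected via g-a-j, so the component count stays at 1.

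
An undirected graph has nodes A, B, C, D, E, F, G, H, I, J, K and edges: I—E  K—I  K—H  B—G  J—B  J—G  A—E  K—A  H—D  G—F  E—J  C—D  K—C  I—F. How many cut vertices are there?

Removing K increases the component count from 1 to 2, so K is a cut vertex.
By contrast removing F leaves 1 component; it is not a cut vertex. No other vertex is a cut vertex either.

1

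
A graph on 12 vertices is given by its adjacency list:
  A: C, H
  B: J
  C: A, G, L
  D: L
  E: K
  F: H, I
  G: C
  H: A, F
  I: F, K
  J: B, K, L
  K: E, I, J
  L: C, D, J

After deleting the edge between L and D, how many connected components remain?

2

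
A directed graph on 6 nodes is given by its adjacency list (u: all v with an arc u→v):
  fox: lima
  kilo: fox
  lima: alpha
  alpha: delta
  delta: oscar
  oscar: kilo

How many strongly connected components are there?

1

{fox, kilo, lima, alpha, delta, oscar} are all mutually reachable — one SCC of size 6.
That gives 1 strongly connected component.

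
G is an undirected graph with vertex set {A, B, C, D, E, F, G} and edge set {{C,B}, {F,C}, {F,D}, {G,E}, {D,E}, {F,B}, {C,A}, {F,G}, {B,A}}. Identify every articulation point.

Removing F increases the component count from 1 to 2, so F is a cut vertex.
By contrast removing D leaves 1 component; it is not a cut vertex. No other vertex is a cut vertex either.

F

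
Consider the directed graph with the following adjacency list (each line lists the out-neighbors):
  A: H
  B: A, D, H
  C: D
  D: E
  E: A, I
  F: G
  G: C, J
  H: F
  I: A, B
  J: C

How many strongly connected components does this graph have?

{A, B, C, D, E, F, G, H, I, J} are all mutually reachable — one SCC of size 10.
That gives 1 strongly connected component.

1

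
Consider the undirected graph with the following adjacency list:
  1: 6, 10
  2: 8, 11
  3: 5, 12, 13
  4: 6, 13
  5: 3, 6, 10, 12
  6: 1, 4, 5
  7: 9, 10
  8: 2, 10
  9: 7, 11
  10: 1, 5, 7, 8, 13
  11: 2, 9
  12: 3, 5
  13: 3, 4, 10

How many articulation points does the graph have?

Removing 10 increases the component count from 1 to 2, so 10 is a cut vertex.
By contrast removing 3 leaves 1 component; it is not a cut vertex. No other vertex is a cut vertex either.

1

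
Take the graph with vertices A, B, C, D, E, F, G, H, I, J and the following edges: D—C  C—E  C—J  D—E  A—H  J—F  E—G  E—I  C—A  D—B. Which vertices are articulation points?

A, C, D, E, J

Removing A increases the component count from 1 to 2, so A is a cut vertex.
Removing C increases the component count from 1 to 3, so C is a cut vertex.
Removing D increases the component count from 1 to 2, so D is a cut vertex.
Likewise E, J are cut vertices.
By contrast removing I leaves 1 component; it is not a cut vertex. No other vertex is a cut vertex either.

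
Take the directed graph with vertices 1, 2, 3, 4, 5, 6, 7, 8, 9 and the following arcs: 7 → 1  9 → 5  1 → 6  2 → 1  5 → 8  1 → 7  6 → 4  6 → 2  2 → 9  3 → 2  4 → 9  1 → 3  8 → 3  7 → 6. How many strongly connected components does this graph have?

{1, 2, 3, 4, 5, 6, 7, 8, 9} are all mutually reachable — one SCC of size 9.
That gives 1 strongly connected component.

1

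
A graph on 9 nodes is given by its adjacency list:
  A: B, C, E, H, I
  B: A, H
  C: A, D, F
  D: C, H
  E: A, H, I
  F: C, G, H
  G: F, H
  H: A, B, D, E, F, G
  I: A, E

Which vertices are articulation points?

none

Removing B, for instance, still leaves 1 component. No single vertex removal increases the component count — the graph has no articulation points.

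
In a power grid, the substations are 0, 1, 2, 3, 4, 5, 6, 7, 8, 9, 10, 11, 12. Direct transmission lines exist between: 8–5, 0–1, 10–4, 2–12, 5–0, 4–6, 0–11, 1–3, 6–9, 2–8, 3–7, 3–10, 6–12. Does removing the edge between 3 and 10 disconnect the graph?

After removing 3–10, the path 3-1-0-5-8-2-12-6-4-10 still connects them, so the edge is not a bridge.

No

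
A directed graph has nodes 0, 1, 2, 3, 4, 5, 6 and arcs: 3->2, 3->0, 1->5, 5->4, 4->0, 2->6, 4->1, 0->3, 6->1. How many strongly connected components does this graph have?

1

{0, 1, 2, 3, 4, 5, 6} are all mutually reachable — one SCC of size 7.
That gives 1 strongly connected component.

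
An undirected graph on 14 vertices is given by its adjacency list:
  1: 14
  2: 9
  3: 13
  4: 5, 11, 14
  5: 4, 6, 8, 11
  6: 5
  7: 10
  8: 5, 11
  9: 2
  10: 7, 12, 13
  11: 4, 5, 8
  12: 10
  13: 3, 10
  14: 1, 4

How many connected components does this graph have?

Starting from 2 we can reach 2, 9. That is one component of size 2.
Starting from 3 we can reach 3, 7, 10, 12, 13. That is one component of size 5.
Starting from 1 we can reach 1, 4, 5, 6, 8, 11, 14. That is one component of size 7.
Total: 3 components.

3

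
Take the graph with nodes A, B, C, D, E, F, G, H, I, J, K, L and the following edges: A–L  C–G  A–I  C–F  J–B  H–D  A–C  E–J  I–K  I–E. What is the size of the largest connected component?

10

Starting from D we can reach D, H. That is one component of size 2.
Starting from A we can reach A, B, C, E, F, G, I, J, K, L. That is one component of size 10.
The largest has 10 vertices.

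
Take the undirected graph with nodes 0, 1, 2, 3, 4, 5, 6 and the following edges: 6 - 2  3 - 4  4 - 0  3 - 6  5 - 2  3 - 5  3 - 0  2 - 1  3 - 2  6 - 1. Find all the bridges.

none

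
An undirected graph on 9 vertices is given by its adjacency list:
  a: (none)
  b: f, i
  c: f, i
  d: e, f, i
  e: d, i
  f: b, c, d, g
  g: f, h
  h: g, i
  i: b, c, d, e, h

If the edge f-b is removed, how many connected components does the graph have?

f and b are still connected via f-d-i-b, so the component count stays at 2.

2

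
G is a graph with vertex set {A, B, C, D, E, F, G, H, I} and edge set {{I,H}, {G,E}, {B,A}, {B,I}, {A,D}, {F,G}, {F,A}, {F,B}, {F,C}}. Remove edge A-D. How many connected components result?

Before removal there is 1 component.
A-D is a bridge — removing it separates A's side from D's side.
After removal: 2 components.

2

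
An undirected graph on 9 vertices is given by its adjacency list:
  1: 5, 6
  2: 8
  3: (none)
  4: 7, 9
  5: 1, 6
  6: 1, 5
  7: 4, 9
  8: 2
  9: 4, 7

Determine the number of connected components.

3 is isolated — a component by itself.
Starting from 2 we can reach 2, 8. That is one component of size 2.
Starting from 1 we can reach 1, 5, 6. That is one component of size 3.
Starting from 4 we can reach 4, 7, 9. That is one component of size 3.
Total: 4 components.

4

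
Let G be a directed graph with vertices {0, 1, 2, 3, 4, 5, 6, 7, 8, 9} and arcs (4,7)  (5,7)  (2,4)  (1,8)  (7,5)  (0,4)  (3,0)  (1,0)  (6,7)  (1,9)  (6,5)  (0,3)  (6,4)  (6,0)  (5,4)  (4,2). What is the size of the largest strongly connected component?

4

{2, 4, 5, 7} are all mutually reachable — one SCC of size 4.
{0, 3} are all mutually reachable — one SCC of size 2.
{6} is an SCC by itself.
{8} is an SCC by itself.
{1} is an SCC by itself.
(and 1 more singleton SCC)
The largest has 4 vertices.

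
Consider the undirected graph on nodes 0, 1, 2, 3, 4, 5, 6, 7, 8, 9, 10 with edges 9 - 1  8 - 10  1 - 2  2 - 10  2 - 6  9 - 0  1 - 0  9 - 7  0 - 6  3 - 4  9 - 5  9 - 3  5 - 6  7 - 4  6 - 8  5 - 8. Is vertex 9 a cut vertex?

Yes

Deleting 9 raises the number of components from 1 to 2, so 9 is a cut vertex.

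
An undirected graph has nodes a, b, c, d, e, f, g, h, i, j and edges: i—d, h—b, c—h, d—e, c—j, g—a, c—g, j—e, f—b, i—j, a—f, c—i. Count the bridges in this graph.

The edges on the cycle c-i-d-e-j-c are not bridges since each lies on that cycle.
Every edge lies on some cycle, so there are no bridges.

0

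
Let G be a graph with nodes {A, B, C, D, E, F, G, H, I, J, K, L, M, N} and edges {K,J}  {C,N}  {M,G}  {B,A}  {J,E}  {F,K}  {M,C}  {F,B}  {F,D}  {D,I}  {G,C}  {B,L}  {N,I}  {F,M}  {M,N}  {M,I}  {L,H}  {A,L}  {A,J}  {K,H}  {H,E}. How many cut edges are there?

The edges on the cycle B-A-L-B are not bridges since each lies on that cycle.
Every edge lies on some cycle, so there are no bridges.

0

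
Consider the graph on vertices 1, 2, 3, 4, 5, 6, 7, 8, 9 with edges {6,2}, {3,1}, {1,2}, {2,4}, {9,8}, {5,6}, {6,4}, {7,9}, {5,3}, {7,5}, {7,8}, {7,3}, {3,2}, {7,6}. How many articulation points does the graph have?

1

Removing 7 increases the component count from 1 to 2, so 7 is a cut vertex.
By contrast removing 2 leaves 1 component; it is not a cut vertex. No other vertex is a cut vertex either.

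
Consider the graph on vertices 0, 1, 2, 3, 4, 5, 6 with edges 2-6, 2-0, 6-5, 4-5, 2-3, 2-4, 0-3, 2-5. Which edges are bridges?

none

The edges on the cycle 2-0-3-2 are not bridges since each lies on that cycle.
Every edge lies on some cycle, so there are no bridges.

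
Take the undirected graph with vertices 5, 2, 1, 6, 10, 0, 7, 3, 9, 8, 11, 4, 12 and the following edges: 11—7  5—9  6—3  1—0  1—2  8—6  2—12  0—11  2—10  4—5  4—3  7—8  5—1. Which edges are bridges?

The edges on the cycle 4-5-1-0-11-7-8-6-3-4 are not bridges since each lies on that cycle.
But removing 2—10 disconnects 2 from 10; removing 5—9 disconnects 5 from 9; removing 1—2 disconnects 1 from 2; removing 2—12 disconnects 2 from 12 — these are bridges.

1-2, 10-2, 12-2, 5-9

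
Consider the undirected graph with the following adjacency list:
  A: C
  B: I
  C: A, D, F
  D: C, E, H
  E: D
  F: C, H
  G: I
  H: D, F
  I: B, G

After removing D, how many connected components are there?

With D gone, the remaining components are: {E}; {B, G, I}; {A, C, F, H}.
That is 3 components.

3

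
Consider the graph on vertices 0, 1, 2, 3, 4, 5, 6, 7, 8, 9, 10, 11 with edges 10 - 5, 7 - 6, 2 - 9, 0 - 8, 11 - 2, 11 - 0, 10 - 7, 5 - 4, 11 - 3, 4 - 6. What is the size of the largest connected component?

6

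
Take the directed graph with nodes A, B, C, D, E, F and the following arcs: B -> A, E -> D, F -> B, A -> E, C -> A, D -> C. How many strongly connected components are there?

{A, C, D, E} are all mutually reachable — one SCC of size 4.
{F} is an SCC by itself.
{B} is an SCC by itself.
That gives 3 strongly connected components.

3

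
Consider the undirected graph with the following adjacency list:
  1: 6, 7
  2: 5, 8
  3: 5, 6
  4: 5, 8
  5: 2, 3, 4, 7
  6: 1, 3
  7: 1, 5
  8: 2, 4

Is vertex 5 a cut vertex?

Yes

Deleting 5 raises the number of components from 1 to 2, so 5 is a cut vertex.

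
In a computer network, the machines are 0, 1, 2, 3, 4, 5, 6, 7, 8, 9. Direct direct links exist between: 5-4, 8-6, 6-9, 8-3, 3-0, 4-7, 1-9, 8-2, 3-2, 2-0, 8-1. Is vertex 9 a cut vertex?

No

Deleting 9 leaves 2 components (was 2), so 9 is not a cut vertex.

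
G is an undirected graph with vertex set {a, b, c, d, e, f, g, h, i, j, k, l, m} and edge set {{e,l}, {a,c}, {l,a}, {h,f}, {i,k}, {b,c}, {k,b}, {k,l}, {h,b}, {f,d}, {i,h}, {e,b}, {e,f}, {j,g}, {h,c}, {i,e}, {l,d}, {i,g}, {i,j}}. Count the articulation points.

Removing i increases the component count from 2 to 3, so i is a cut vertex.
By contrast removing e leaves 2 components; it is not a cut vertex. No other vertex is a cut vertex either.

1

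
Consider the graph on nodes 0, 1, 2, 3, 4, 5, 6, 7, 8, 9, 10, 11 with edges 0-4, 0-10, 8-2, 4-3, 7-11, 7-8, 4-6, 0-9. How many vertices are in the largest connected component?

1 is isolated — a component by itself.
5 is isolated — a component by itself.
Starting from 2 we can reach 2, 7, 8, 11. That is one component of size 4.
Starting from 0 we can reach 0, 3, 4, 6, 9, 10. That is one component of size 6.
The largest has 6 vertices.

6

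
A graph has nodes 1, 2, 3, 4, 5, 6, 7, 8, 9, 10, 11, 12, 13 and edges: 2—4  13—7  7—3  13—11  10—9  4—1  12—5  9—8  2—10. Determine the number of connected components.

6 is isolated — a component by itself.
Starting from 5 we can reach 5, 12. That is one component of size 2.
Starting from 3 we can reach 3, 7, 11, 13. That is one component of size 4.
Starting from 1 we can reach 1, 2, 4, 8, 9, 10. That is one component of size 6.
Total: 4 components.

4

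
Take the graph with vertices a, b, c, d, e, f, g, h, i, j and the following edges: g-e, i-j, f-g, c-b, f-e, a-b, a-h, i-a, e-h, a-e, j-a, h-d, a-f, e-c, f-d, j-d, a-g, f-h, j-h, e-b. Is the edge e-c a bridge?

No

After removing e-c, the path e-b-c still connects them, so the edge is not a bridge.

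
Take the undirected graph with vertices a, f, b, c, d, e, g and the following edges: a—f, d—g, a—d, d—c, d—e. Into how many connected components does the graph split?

b is isolated — a component by itself.
Starting from a we can reach a, c, d, e, f, g. That is one component of size 6.
Total: 2 components.

2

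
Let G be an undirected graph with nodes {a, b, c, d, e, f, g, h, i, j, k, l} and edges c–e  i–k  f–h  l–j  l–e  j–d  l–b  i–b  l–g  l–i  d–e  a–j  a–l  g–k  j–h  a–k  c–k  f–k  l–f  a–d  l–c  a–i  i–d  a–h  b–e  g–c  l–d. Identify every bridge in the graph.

none

The edges on the cycle a-l-f-k-a are not bridges since each lies on that cycle.
Every edge lies on some cycle, so there are no bridges.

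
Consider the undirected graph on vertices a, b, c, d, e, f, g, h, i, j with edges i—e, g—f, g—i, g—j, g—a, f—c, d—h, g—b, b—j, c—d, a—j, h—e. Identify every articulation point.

Removing g increases the component count from 1 to 2, so g is a cut vertex.
By contrast removing h leaves 1 component; it is not a cut vertex. No other vertex is a cut vertex either.

g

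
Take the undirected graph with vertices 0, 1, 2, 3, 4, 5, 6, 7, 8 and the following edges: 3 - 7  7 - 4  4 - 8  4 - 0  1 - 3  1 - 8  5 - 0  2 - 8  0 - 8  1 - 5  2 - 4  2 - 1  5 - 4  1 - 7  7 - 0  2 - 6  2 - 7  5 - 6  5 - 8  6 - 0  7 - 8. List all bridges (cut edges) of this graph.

The edges on the cycle 2-1-3-7-2 are not bridges since each lies on that cycle.
Every edge lies on some cycle, so there are no bridges.

none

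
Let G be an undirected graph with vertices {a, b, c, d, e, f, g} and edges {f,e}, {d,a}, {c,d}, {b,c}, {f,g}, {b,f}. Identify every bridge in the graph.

a-d, b-c, b-f, c-d, e-f, f-g

removing g - f disconnects g from f; removing d - c disconnects d from c; removing b - c disconnects b from c; removing f - e disconnects f from e — these are bridges.
In total 6 edges are bridges.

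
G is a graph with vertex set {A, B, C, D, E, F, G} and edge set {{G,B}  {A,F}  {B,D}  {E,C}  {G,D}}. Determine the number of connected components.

3

Starting from C we can reach C, E. That is one component of size 2.
Starting from A we can reach A, F. That is one component of size 2.
Starting from B we can reach B, D, G. That is one component of size 3.
Total: 3 components.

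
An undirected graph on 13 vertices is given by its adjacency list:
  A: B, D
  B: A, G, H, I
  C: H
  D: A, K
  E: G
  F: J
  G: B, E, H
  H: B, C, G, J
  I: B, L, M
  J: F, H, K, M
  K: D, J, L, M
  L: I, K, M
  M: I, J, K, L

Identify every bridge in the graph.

C-H, E-G, F-J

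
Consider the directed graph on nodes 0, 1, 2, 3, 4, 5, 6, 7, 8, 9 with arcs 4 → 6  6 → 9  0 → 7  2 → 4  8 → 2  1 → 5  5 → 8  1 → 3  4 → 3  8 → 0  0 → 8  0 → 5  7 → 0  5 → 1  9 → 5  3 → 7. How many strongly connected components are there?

{0, 1, 2, 3, 4, 5, 6, 7, 8, 9} are all mutually reachable — one SCC of size 10.
That gives 1 strongly connected component.

1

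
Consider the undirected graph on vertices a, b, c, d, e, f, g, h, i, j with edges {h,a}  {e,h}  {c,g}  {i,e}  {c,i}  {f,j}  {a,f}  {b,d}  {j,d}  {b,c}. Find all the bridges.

The edges on the cycle b-c-i-e-h-a-f-j-d-b are not bridges since each lies on that cycle.
But removing c - g disconnects c from g — this is a bridge.

c-g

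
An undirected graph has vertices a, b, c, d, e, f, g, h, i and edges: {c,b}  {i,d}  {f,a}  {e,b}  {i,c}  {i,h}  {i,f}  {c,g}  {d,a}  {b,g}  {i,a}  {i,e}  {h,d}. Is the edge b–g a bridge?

After removing b–g, the path b-c-g still connects them, so the edge is not a bridge.

No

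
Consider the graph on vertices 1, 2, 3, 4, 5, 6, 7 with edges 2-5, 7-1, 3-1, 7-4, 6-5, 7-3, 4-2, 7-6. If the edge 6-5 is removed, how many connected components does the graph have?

1

6 and 5 are still connected via 6-7-4-2-5, so the component count stays at 1.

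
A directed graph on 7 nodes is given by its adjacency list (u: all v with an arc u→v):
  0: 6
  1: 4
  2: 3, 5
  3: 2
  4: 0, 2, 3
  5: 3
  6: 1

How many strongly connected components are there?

{0, 1, 4, 6} are all mutually reachable — one SCC of size 4.
{2, 3, 5} are all mutually reachable — one SCC of size 3.
That gives 2 strongly connected components.

2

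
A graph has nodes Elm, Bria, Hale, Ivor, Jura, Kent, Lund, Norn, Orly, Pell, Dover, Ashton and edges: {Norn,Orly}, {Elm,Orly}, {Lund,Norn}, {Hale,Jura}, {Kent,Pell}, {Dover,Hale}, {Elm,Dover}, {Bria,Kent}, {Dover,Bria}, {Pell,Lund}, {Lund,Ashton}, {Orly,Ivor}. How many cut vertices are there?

Removing Hale increases the component count from 1 to 2, so Hale is a cut vertex.
Removing Lund increases the component count from 1 to 2, so Lund is a cut vertex.
Removing Orly increases the component count from 1 to 2, so Orly is a cut vertex.
Likewise Dover is a cut vertex.
By contrast removing Norn leaves 1 component; it is not a cut vertex. No other vertex is a cut vertex either.

4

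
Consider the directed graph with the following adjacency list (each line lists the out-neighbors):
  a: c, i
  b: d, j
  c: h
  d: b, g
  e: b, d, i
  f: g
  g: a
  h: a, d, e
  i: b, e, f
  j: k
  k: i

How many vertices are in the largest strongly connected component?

{a, b, c, d, e, f, g, h, i, j, k} are all mutually reachable — one SCC of size 11.
The largest has 11 vertices.

11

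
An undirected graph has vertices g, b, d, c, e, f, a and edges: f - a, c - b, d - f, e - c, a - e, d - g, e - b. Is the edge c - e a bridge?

No

After removing c - e, the path c-b-e still connects them, so the edge is not a bridge.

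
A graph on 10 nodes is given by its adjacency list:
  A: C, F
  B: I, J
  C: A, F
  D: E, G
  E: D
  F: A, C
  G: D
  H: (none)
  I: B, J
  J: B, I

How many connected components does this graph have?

H is isolated — a component by itself.
Starting from D we can reach D, E, G. That is one component of size 3.
Starting from A we can reach A, C, F. That is one component of size 3.
Starting from B we can reach B, I, J. That is one component of size 3.
Total: 4 components.

4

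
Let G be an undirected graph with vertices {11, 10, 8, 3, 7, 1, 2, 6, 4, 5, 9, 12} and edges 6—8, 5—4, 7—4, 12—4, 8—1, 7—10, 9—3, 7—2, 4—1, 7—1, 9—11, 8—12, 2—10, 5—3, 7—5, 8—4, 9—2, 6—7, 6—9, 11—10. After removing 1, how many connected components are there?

1

With 1 gone, the remaining components are: {2, 3, 4, 5, 6, 7, 8, 9, 10, 11, 12}.
That is 1 component.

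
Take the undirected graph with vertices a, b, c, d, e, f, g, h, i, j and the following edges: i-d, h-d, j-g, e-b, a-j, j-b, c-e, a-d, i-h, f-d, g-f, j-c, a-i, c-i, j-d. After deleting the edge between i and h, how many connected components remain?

i and h are still connected via i-d-h, so the component count stays at 1.

1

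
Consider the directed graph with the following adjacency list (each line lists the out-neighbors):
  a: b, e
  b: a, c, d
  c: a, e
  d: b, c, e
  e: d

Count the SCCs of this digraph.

1

{a, b, c, d, e} are all mutually reachable — one SCC of size 5.
That gives 1 strongly connected component.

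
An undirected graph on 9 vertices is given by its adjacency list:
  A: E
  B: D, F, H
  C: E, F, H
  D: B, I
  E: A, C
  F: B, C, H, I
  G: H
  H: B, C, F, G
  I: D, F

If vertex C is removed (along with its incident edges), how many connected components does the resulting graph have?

With C gone, the remaining components are: {A, E}; {B, D, F, G, H, I}.
That is 2 components.

2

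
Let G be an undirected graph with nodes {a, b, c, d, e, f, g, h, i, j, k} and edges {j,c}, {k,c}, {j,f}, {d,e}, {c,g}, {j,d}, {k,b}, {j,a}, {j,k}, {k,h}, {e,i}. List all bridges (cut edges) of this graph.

a-j, b-k, c-g, d-e, d-j, e-i, f-j, h-k

The edges on the cycle j-k-c-j are not bridges since each lies on that cycle.
But removing k—h disconnects k from h; removing c—g disconnects c from g; removing d—e disconnects d from e; removing j—d disconnects j from d — these are bridges.
In total 8 edges are bridges.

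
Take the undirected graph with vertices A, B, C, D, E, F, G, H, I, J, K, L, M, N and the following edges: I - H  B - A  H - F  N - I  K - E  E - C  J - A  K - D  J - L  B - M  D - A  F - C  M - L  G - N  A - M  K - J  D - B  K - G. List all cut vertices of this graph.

Removing K increases the component count from 1 to 2, so K is a cut vertex.
By contrast removing G leaves 1 component; it is not a cut vertex. No other vertex is a cut vertex either.

K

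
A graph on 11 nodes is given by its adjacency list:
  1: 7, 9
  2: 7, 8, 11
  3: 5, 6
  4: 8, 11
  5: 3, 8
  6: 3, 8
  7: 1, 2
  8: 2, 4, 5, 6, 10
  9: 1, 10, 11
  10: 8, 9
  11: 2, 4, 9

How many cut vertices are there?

Removing 8 increases the component count from 1 to 2, so 8 is a cut vertex.
By contrast removing 3 leaves 1 component; it is not a cut vertex. No other vertex is a cut vertex either.

1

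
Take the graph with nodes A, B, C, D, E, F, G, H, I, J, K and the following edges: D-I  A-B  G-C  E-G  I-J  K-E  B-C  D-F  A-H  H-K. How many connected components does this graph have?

2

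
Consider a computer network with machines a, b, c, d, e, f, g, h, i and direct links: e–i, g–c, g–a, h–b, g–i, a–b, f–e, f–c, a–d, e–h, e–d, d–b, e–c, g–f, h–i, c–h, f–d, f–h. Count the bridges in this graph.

The edges on the cycle g-f-e-h-b-a-g are not bridges since each lies on that cycle.
Every edge lies on some cycle, so there are no bridges.

0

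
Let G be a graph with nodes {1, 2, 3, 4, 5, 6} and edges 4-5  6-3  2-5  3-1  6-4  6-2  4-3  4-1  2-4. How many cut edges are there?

0

The edges on the cycle 4-3-1-4 are not bridges since each lies on that cycle.
Every edge lies on some cycle, so there are no bridges.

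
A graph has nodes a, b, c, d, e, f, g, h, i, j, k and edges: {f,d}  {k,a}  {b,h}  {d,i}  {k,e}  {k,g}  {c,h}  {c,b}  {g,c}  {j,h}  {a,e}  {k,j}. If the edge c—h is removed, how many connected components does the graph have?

2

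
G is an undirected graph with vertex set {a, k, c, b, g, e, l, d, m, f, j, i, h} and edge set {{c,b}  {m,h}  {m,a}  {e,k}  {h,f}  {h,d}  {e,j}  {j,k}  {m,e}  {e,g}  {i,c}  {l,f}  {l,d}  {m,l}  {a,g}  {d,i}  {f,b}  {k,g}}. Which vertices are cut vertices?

m

Removing m increases the component count from 1 to 2, so m is a cut vertex.
By contrast removing g leaves 1 component; it is not a cut vertex. No other vertex is a cut vertex either.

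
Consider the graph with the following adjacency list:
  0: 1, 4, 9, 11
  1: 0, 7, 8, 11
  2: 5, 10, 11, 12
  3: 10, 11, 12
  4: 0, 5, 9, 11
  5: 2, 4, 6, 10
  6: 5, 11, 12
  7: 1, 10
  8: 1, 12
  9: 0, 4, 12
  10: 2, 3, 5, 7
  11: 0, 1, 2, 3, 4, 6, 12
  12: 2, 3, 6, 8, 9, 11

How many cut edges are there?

0

The edges on the cycle 6-11-3-12-2-5-6 are not bridges since each lies on that cycle.
Every edge lies on some cycle, so there are no bridges.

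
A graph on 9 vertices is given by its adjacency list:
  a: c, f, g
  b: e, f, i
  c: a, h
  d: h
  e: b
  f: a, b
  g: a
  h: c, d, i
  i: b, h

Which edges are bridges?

a-g, b-e, d-h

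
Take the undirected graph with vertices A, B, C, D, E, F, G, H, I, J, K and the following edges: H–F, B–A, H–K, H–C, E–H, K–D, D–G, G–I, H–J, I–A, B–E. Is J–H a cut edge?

Yes

Removing J–H leaves no path between J and H: the component count goes from 1 to 2. So it is a bridge.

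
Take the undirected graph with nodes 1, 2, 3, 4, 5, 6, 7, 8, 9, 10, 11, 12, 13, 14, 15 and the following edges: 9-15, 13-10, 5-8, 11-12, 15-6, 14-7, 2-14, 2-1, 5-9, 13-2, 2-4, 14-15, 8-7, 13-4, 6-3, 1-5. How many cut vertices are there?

Removing 2 increases the component count from 2 to 3, so 2 is a cut vertex.
Removing 6 increases the component count from 2 to 3, so 6 is a cut vertex.
Removing 13 increases the component count from 2 to 3, so 13 is a cut vertex.
Likewise 15 is a cut vertex.
By contrast removing 4 leaves 2 components; it is not a cut vertex. No other vertex is a cut vertex either.

4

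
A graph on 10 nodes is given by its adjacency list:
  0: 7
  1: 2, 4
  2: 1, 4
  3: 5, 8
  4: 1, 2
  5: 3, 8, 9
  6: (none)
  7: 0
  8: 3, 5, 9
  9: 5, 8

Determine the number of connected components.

4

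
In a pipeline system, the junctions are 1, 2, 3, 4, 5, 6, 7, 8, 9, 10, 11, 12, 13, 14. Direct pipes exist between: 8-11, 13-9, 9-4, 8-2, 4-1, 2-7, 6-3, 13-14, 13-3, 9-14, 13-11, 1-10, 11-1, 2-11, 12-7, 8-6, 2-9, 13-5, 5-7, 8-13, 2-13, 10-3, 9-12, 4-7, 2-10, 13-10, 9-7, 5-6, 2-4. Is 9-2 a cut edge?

No

After removing 9-2, the path 9-13-2 still connects them, so the edge is not a bridge.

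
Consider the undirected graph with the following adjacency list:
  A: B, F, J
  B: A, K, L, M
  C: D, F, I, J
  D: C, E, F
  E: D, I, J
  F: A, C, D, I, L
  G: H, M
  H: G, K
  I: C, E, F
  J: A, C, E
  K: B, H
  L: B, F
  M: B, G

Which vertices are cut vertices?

Removing B increases the component count from 1 to 2, so B is a cut vertex.
By contrast removing J leaves 1 component; it is not a cut vertex. No other vertex is a cut vertex either.

B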